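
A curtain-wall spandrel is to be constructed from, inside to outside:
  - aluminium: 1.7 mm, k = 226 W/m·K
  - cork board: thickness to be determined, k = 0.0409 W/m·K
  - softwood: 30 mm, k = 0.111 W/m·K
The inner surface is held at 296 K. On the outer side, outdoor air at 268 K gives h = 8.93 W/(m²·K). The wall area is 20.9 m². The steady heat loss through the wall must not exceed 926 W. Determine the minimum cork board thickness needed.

Model the wall as resistances in series:
R_aluminium = L/(kA) = 0.0017/(226×20.9) = 3.599×10^-7 K/W
R_softwood = L/(kA) = 0.03/(0.111×20.9) = 0.01293 K/W
R_outer film = 1/(h_o·A) = 1/(8.93×20.9) = 0.005358 K/W
Sum of the known resistances R_other = 0.01829 K/W
Required total resistance R_tot = ΔT/Q_allow = 28/926 = 0.03024 K/W
R_cork board = R_tot − R_other = 0.01195 K/W
L = R·k·A = 0.01195×0.0409×20.9

L ≈ 10.2 mm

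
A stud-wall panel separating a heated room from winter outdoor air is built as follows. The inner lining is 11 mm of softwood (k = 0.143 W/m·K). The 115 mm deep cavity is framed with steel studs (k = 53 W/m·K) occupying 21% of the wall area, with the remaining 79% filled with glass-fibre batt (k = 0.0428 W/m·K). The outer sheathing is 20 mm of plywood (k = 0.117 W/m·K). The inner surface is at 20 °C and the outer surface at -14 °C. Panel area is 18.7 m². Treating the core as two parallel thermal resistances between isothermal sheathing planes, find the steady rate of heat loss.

Q ≈ 2460 W

Sheathing layers in series; stud and cavity paths in parallel between them.
R_inner = 0.011/(0.143×18.7) = 0.004114 K/W
R_stud  = 0.115/(53×0.21×18.7) = 5.525×10^-4 K/W
R_cav   = 0.115/(0.0428×0.79×18.7) = 0.1819 K/W
1/R_core = 1/R_stud + 1/R_cav → R_core = 5.509×10^-4 K/W
R_outer = 0.02/(0.117×18.7) = 0.009141 K/W
R_total = 0.01381 K/W
Q = ΔT/R_total = 34/0.01381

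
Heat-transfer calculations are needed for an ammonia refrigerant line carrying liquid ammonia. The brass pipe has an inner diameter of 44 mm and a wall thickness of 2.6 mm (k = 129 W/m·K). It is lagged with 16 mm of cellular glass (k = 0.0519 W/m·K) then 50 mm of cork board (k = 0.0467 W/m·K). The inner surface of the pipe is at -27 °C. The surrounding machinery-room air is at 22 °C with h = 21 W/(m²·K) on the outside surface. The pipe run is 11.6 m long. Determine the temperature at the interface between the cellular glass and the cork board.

T ≈ -9.71 °C

Per-layer cylindrical resistances, series-summed:
R_brass pipe wall = ln(24.6/22)/(2π×129×11.6) = 1.188×10^-5 K/W
R_cellular glass = ln(40.6/24.6)/(2π×0.0519×11.6) = 0.1324 K/W
R_cork board = ln(90.6/40.6)/(2π×0.0467×11.6) = 0.2358 K/W
R_outer film = 1/(h_o·2πr_oL) = 1/(21×2π×0.0906×11.6) = 0.007211 K/W
R_total = 0.3755 K/W
Q = ΔT/R_total = 49/0.3755
Q = 130 W
T_interface = T_inner + Q·ΣR(inner→interface) = -27 + 130×0.1325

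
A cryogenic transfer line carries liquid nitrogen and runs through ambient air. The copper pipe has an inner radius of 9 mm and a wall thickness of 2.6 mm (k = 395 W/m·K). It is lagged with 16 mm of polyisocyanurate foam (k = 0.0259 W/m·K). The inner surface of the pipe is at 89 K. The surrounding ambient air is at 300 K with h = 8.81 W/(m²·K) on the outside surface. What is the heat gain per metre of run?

q′ ≈ 35.3 W/m

Per-layer cylindrical resistances, series-summed:
R_copper pipe wall = ln(11.6/9)/(2π×395×1) = 1.023×10^-4 K/W
R_polyisocyanurate foam = ln(27.6/11.6)/(2π×0.0259×1) = 5.327 K/W
R_outer film = 1/(h_o·2πr_oL) = 1/(8.81×2π×0.0276×1) = 0.6545 K/W
R_total = 5.981 K/W
Q = ΔT/R_total = 211/5.981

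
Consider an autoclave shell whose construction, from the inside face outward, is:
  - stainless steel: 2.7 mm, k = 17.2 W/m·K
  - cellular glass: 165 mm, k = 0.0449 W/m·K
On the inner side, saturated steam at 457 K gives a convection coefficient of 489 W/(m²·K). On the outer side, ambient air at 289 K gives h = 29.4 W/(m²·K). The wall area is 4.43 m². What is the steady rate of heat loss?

Q ≈ 201 W

Model the wall as resistances in series:
R_inner film = 1/(h_i·A) = 1/(489×4.43) = 4.616×10^-4 K/W
R_stainless steel = L/(kA) = 0.0027/(17.2×4.43) = 3.543×10^-5 K/W
R_cellular glass = L/(kA) = 0.165/(0.0449×4.43) = 0.8295 K/W
R_outer film = 1/(h_o·A) = 1/(29.4×4.43) = 0.007678 K/W
R_total = 0.8377 K/W
Q = ΔT / R_total = 168 / 0.8377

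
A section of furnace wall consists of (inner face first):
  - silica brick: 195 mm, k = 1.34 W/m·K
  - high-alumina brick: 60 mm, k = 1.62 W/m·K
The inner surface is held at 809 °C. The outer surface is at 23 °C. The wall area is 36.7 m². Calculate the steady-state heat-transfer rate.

Q ≈ 158000 W

Thermal resistances in series:
R_silica brick = L/(kA) = 0.195/(1.34×36.7) = 0.003965 K/W
R_high-alumina brick = L/(kA) = 0.06/(1.62×36.7) = 0.001009 K/W
R_total = 0.004974 K/W
Q = ΔT / R_total = 786 / 0.004974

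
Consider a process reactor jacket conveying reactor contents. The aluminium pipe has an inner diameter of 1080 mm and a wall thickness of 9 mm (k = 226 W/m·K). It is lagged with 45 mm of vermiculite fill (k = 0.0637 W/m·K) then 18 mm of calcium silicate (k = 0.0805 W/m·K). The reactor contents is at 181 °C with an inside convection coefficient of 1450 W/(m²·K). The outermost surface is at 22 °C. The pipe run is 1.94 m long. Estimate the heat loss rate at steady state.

Per-layer cylindrical resistances, series-summed:
R_inner film = 1/(h_i·2πr₁L) = 1/(1450×2π×0.54×1.94) = 1.048×10^-4 K/W
R_aluminium pipe wall = ln(549/540)/(2π×226×1.94) = 6×10^-6 K/W
R_vermiculite fill = ln(594/549)/(2π×0.0637×1.94) = 0.1015 K/W
R_calcium silicate = ln(612/594)/(2π×0.0805×1.94) = 0.03042 K/W
R_total = 0.132 K/W
Q = ΔT/R_total = 159/0.132

Q ≈ 1200 W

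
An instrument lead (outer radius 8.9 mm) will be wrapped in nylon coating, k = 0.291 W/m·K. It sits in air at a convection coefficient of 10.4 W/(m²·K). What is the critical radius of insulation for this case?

For a cylinder r_cr = k/h = 0.291/10.4
r_cr = 28 mm; since the bare radius (8.9 mm) is below r_cr, adding a thin layer of insulation will *increase* heat loss.

r_cr ≈ 28 mm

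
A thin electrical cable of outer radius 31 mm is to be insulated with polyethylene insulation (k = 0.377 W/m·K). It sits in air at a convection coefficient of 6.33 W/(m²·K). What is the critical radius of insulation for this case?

For a cylinder r_cr = k/h = 0.377/6.33
r_cr = 59.6 mm; since the bare radius (31 mm) is below r_cr, adding a thin layer of insulation will *increase* heat loss.

r_cr ≈ 59.6 mm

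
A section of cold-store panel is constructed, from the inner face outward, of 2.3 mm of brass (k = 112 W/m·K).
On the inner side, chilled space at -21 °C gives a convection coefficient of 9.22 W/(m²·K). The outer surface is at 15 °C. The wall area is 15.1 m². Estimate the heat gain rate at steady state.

Q ≈ 5010 W

Using the resistance-network approach (series):
R_inner film = 1/(h_i·A) = 1/(9.22×15.1) = 0.007183 K/W
R_brass = L/(kA) = 0.0023/(112×15.1) = 1.36×10^-6 K/W
R_total = 0.007184 K/W
Q = ΔT / R_total = 36 / 0.007184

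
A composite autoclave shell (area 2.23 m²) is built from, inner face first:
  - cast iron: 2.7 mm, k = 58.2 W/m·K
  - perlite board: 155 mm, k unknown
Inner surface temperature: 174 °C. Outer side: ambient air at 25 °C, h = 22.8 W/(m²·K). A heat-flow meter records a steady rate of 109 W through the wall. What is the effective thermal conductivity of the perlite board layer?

Treating each layer as a thermal resistance in series:
R_cast iron = L/(kA) = 0.0027/(58.2×2.23) = 2.08×10^-5 K/W
R_outer film = 1/(h_o·A) = 1/(22.8×2.23) = 0.01967 K/W
Sum of known resistances R_other = 0.01969 K/W
Total R = ΔT/Q = 149/109 = 1.367 K/W
R_perlite board = R_total − R_other = 1.347 K/W
k = L/(R·A) = 0.155/(1.347×2.23)

k ≈ 0.0516 W/(m·K)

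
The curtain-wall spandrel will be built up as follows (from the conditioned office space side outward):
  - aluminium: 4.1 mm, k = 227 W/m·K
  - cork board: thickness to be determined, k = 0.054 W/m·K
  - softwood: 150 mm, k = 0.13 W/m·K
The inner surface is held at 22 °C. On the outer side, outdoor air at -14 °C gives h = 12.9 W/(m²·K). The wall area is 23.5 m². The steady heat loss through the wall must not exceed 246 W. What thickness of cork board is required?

L ≈ 119 mm

Series thermal resistances:
R_aluminium = L/(kA) = 0.0041/(227×23.5) = 7.686×10^-7 K/W
R_softwood = L/(kA) = 0.15/(0.13×23.5) = 0.0491 K/W
R_outer film = 1/(h_o·A) = 1/(12.9×23.5) = 0.003299 K/W
Sum of the known resistances R_other = 0.0524 K/W
Required total resistance R_tot = ΔT/Q_allow = 36/246 = 0.1463 K/W
R_cork board = R_tot − R_other = 0.09394 K/W
L = R·k·A = 0.09394×0.054×23.5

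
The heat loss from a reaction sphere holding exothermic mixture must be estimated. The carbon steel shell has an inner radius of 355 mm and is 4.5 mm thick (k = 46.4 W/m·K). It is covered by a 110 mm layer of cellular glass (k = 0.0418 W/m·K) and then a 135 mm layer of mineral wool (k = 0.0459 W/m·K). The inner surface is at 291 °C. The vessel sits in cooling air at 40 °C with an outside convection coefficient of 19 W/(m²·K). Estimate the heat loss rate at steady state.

For a spherical shell R = (1/r₁ − 1/r₂)/(4πk); film R = 1/(h·4πr²). In series:
R_carbon steel shell = (1/0.355 − 1/0.3595)/(4π×46.4) = 6.047×10^-5 K/W
R_cellular glass = (1/0.3595 − 1/0.4695)/(4π×0.0418) = 1.241 K/W
R_mineral wool = (1/0.4695 − 1/0.6045)/(4π×0.0459) = 0.8247 K/W
R_outer film = 1/(h·4πr_o²) = 1/(19×4π×0.6045²) = 0.01146 K/W
R_total = 2.077 K/W
Q = ΔT/R_total = 251/2.077

Q ≈ 121 W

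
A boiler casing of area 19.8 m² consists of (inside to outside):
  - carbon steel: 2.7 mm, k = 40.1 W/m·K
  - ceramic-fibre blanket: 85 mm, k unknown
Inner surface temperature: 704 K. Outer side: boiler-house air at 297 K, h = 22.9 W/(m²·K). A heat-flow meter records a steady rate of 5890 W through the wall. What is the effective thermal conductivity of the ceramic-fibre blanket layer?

k ≈ 0.0642 W/(m·K)

Using the resistance-network approach (series):
R_carbon steel = L/(kA) = 0.0027/(40.1×19.8) = 3.401×10^-6 K/W
R_outer film = 1/(h_o·A) = 1/(22.9×19.8) = 0.002205 K/W
Sum of known resistances R_other = 0.002209 K/W
Total R = ΔT/Q = 407/5890 = 0.0691 K/W
R_ceramic-fibre blanket = R_total − R_other = 0.06689 K/W
k = L/(R·A) = 0.085/(0.06689×19.8)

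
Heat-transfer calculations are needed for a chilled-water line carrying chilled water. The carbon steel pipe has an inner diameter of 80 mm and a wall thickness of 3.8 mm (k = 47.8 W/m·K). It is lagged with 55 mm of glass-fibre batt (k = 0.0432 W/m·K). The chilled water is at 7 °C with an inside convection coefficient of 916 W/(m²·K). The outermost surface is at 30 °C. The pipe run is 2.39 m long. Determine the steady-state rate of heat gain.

Radial resistances (cylindrical: R_cond = ln(r_o/r_i)/(2πkL), R_conv = 1/(h·2πrL)):
R_inner film = 1/(h_i·2πr₁L) = 1/(916×2π×0.04×2.39) = 0.001817 K/W
R_carbon steel pipe wall = ln(43.8/40)/(2π×47.8×2.39) = 1.264×10^-4 K/W
R_glass-fibre batt = ln(98.8/43.8)/(2π×0.0432×2.39) = 1.254 K/W
R_total = 1.256 K/W
Q = ΔT/R_total = 23/1.256

Q ≈ 18.3 W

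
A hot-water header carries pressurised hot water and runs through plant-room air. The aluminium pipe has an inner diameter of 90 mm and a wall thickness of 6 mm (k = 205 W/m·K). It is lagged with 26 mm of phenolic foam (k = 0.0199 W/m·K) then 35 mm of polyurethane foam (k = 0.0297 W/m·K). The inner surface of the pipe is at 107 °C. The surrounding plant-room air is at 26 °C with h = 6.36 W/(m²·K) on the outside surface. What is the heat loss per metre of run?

q′ ≈ 14.7 W/m

Cylindrical conduction, so R = ln(r₂/r₁)/(2πkL) per layer, in series:
R_aluminium pipe wall = ln(51/45)/(2π×205×1) = 9.717×10^-5 K/W
R_phenolic foam = ln(77/51)/(2π×0.0199×1) = 3.295 K/W
R_polyurethane foam = ln(112/77)/(2π×0.0297×1) = 2.008 K/W
R_outer film = 1/(h_o·2πr_oL) = 1/(6.36×2π×0.112×1) = 0.2234 K/W
R_total = 5.526 K/W
Q = ΔT/R_total = 81/5.526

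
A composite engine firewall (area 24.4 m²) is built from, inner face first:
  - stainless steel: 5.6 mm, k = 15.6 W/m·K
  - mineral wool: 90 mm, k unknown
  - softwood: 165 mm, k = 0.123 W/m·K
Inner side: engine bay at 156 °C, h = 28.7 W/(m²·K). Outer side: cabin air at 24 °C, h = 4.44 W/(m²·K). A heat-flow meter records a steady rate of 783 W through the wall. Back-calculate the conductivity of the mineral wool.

k ≈ 0.0358 W/(m·K)

Treating each layer as a thermal resistance in series:
R_inner film = 1/(h_i·A) = 1/(28.7×24.4) = 0.001428 K/W
R_stainless steel = L/(kA) = 0.0056/(15.6×24.4) = 1.471×10^-5 K/W
R_softwood = L/(kA) = 0.165/(0.123×24.4) = 0.05498 K/W
R_outer film = 1/(h_o·A) = 1/(4.44×24.4) = 0.009231 K/W
Sum of known resistances R_other = 0.06565 K/W
Total R = ΔT/Q = 132/783 = 0.1686 K/W
R_mineral wool = R_total − R_other = 0.1029 K/W
k = L/(R·A) = 0.09/(0.1029×24.4)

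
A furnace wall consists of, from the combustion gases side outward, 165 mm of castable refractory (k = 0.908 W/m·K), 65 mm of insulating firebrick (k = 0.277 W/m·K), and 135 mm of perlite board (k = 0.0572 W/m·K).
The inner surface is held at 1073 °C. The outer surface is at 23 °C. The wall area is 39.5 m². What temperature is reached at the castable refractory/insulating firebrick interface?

Thermal resistances in series:
R_castable refractory = L/(kA) = 0.165/(0.908×39.5) = 0.0046 K/W
R_insulating firebrick = L/(kA) = 0.065/(0.277×39.5) = 0.005941 K/W
R_perlite board = L/(kA) = 0.135/(0.0572×39.5) = 0.05975 K/W
R_total = 0.07029 K/W;  Q = ΔT/R_total = 1050/0.07029 = 14940 W
T_interface = T_inner − Q·ΣR(inner→interface) = 1073 − 14900×0.0046

T ≈ 1000 °C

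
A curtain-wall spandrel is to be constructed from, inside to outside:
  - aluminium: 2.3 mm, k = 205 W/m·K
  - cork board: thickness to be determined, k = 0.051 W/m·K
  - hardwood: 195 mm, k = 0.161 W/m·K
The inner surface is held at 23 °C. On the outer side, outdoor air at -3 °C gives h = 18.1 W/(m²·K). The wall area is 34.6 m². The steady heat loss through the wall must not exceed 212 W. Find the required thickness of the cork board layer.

Thermal resistances in series:
R_aluminium = L/(kA) = 0.0023/(205×34.6) = 3.243×10^-7 K/W
R_hardwood = L/(kA) = 0.195/(0.161×34.6) = 0.03501 K/W
R_outer film = 1/(h_o·A) = 1/(18.1×34.6) = 0.001597 K/W
Sum of the known resistances R_other = 0.0366 K/W
Required total resistance R_tot = ΔT/Q_allow = 26/212 = 0.1226 K/W
R_cork board = R_tot − R_other = 0.08604 K/W
L = R·k·A = 0.08604×0.051×34.6

L ≈ 152 mm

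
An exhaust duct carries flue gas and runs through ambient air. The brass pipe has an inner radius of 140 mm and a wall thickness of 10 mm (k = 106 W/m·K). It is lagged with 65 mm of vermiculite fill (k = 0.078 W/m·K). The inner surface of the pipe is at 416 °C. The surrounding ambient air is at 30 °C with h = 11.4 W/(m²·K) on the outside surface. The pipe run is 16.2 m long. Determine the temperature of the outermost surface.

T ≈ 61.3 °C

For a radial system each layer contributes R = ln(r_out/r_in)/(2πkL); films add R = 1/(hA).
R_brass pipe wall = ln(150/140)/(2π×106×16.2) = 6.394×10^-6 K/W
R_vermiculite fill = ln(215/150)/(2π×0.078×16.2) = 0.04534 K/W
R_outer film = 1/(h_o·2πr_oL) = 1/(11.4×2π×0.215×16.2) = 0.004008 K/W
R_total = 0.04936 K/W
Q = ΔT/R_total = 386/0.04936
Q = 7820 W
T_interface = T_inner − Q·ΣR(inner→interface) = 416 − 7820×0.04535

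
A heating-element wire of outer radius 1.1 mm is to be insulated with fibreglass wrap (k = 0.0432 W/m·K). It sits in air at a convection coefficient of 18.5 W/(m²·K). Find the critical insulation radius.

For a cylinder r_cr = k/h = 0.0432/18.5
r_cr = 2.34 mm; since the bare radius (1.1 mm) is below r_cr, adding a thin layer of insulation will *increase* heat loss.

r_cr ≈ 2.34 mm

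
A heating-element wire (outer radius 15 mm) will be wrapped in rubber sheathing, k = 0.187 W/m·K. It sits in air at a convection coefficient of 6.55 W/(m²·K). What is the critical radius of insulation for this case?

For a cylinder r_cr = k/h = 0.187/6.55
r_cr = 28.5 mm; since the bare radius (15 mm) is below r_cr, adding a thin layer of insulation will *increase* heat loss.

r_cr ≈ 28.5 mm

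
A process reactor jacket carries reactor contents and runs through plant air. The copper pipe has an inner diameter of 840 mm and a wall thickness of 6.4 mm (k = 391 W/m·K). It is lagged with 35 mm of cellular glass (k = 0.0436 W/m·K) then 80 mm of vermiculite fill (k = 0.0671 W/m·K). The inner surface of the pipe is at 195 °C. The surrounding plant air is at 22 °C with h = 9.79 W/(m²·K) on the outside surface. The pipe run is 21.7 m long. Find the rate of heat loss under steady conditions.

Q ≈ 5380 W

Cylindrical conduction, so R = ln(r₂/r₁)/(2πkL) per layer, in series:
R_copper pipe wall = ln(426.4/420)/(2π×391×21.7) = 2.837×10^-7 K/W
R_cellular glass = ln(461.4/426.4)/(2π×0.0436×21.7) = 0.01327 K/W
R_vermiculite fill = ln(541.4/461.4)/(2π×0.0671×21.7) = 0.01748 K/W
R_outer film = 1/(h_o·2πr_oL) = 1/(9.79×2π×0.5414×21.7) = 0.001384 K/W
R_total = 0.03213 K/W
Q = ΔT/R_total = 173/0.03213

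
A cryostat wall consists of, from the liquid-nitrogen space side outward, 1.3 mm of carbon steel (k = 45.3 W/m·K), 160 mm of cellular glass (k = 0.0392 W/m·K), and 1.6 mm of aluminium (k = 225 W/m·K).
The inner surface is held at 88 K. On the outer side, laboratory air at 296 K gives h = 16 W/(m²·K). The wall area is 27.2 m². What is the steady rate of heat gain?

Treating each layer as a thermal resistance in series:
R_carbon steel = L/(kA) = 0.0013/(45.3×27.2) = 1.055×10^-6 K/W
R_cellular glass = L/(kA) = 0.16/(0.0392×27.2) = 0.1501 K/W
R_aluminium = L/(kA) = 0.0016/(225×27.2) = 2.614×10^-7 K/W
R_outer film = 1/(h_o·A) = 1/(16×27.2) = 0.002298 K/W
R_total = 0.1524 K/W
Q = ΔT / R_total = 208 / 0.1524

Q ≈ 1370 W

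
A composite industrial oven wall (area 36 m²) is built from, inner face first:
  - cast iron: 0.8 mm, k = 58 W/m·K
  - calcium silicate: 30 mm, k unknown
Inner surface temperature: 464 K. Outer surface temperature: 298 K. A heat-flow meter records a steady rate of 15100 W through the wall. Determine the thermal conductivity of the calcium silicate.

k ≈ 0.0758 W/(m·K)

Treating each layer as a thermal resistance in series:
R_cast iron = L/(kA) = 0.0008/(58×36) = 3.831×10^-7 K/W
Sum of known resistances R_other = 3.831×10^-7 K/W
Total R = ΔT/Q = 166/15100 = 0.01099 K/W
R_calcium silicate = R_total − R_other = 0.01099 K/W
k = L/(R·A) = 0.03/(0.01099×36)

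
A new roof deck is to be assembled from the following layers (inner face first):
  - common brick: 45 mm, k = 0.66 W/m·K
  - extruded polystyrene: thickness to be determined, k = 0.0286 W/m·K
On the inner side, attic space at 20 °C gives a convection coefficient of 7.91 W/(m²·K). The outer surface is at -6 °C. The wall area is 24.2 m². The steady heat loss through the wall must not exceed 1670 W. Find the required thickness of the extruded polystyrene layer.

Using the resistance-network approach (series):
R_inner film = 1/(h_i·A) = 1/(7.91×24.2) = 0.005224 K/W
R_common brick = L/(kA) = 0.045/(0.66×24.2) = 0.002817 K/W
Sum of the known resistances R_other = 0.008041 K/W
Required total resistance R_tot = ΔT/Q_allow = 26/1670 = 0.01557 K/W
R_extruded polystyrene = R_tot − R_other = 0.007527 K/W
L = R·k·A = 0.007527×0.0286×24.2

L ≈ 5.21 mm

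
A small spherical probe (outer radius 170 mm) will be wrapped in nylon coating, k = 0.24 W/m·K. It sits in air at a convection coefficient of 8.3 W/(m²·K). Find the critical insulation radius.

r_cr ≈ 57.8 mm

For a sphere r_cr = 2k/h = 2×0.24/8.3
r_cr = 57.8 mm; since the bare radius (170 mm) is above r_cr, any added insulation will reduce heat loss.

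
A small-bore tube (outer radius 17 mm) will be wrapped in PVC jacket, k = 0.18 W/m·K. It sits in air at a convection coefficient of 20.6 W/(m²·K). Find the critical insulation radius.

For a cylinder r_cr = k/h = 0.18/20.6
r_cr = 8.74 mm; since the bare radius (17 mm) is above r_cr, any added insulation will reduce heat loss.

r_cr ≈ 8.74 mm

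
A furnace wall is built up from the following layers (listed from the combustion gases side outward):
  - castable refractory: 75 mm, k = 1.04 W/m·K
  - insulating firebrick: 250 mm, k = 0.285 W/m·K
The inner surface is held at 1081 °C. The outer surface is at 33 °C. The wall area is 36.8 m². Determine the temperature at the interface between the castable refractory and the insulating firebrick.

T ≈ 1000 °C

Treating each layer as a thermal resistance in series:
R_castable refractory = L/(kA) = 0.075/(1.04×36.8) = 0.00196 K/W
R_insulating firebrick = L/(kA) = 0.25/(0.285×36.8) = 0.02384 K/W
R_total = 0.0258 K/W;  Q = ΔT/R_total = 1048/0.0258 = 40630 W
T_interface = T_inner − Q·ΣR(inner→interface) = 1081 − 40600×0.00196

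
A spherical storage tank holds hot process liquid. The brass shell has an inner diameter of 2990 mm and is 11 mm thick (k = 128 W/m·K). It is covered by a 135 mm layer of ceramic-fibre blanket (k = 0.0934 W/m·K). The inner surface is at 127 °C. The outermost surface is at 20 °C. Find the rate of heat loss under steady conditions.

Q ≈ 2300 W

For a spherical shell R = (1/r₁ − 1/r₂)/(4πk); film R = 1/(h·4πr²). In series:
R_brass shell = (1/1.495 − 1/1.506)/(4π×128) = 3.037×10^-6 K/W
R_ceramic-fibre blanket = (1/1.506 − 1/1.641)/(4π×0.0934) = 0.04654 K/W
R_total = 0.04654 K/W
Q = ΔT/R_total = 107/0.04654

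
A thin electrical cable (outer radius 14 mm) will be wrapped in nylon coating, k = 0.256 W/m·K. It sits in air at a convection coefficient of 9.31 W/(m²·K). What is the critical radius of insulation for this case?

r_cr ≈ 27.5 mm

For a cylinder r_cr = k/h = 0.256/9.31
r_cr = 27.5 mm; since the bare radius (14 mm) is below r_cr, adding a thin layer of insulation will *increase* heat loss.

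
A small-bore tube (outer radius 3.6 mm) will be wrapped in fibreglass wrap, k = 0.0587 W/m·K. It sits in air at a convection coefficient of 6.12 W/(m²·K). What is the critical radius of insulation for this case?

r_cr ≈ 9.59 mm

For a cylinder r_cr = k/h = 0.0587/6.12
r_cr = 9.59 mm; since the bare radius (3.6 mm) is below r_cr, adding a thin layer of insulation will *increase* heat loss.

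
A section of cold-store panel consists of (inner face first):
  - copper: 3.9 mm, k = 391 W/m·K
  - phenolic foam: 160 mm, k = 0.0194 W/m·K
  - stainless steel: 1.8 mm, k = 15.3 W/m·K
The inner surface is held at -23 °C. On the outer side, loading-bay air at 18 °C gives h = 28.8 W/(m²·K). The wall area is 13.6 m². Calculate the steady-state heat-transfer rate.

Q ≈ 67.3 W

Model the wall as resistances in series:
R_copper = L/(kA) = 0.0039/(391×13.6) = 7.334×10^-7 K/W
R_phenolic foam = L/(kA) = 0.16/(0.0194×13.6) = 0.6064 K/W
R_stainless steel = L/(kA) = 0.0018/(15.3×13.6) = 8.651×10^-6 K/W
R_outer film = 1/(h_o·A) = 1/(28.8×13.6) = 0.002553 K/W
R_total = 0.609 K/W
Q = ΔT / R_total = 41 / 0.609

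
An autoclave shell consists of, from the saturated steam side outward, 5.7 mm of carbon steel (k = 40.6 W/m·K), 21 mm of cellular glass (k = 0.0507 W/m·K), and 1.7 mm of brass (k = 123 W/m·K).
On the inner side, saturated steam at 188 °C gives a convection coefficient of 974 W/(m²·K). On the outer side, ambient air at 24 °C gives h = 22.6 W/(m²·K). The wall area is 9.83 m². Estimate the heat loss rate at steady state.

Treating each layer as a thermal resistance in series:
R_inner film = 1/(h_i·A) = 1/(974×9.83) = 1.044×10^-4 K/W
R_carbon steel = L/(kA) = 0.0057/(40.6×9.83) = 1.428×10^-5 K/W
R_cellular glass = L/(kA) = 0.021/(0.0507×9.83) = 0.04214 K/W
R_brass = L/(kA) = 0.0017/(123×9.83) = 1.406×10^-6 K/W
R_outer film = 1/(h_o·A) = 1/(22.6×9.83) = 0.004501 K/W
R_total = 0.04676 K/W
Q = ΔT / R_total = 164 / 0.04676

Q ≈ 3510 W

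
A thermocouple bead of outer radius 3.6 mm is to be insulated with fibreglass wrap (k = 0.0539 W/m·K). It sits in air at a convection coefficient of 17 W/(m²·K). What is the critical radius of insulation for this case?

For a sphere r_cr = 2k/h = 2×0.0539/17
r_cr = 6.34 mm; since the bare radius (3.6 mm) is below r_cr, adding a thin layer of insulation will *increase* heat loss.

r_cr ≈ 6.34 mm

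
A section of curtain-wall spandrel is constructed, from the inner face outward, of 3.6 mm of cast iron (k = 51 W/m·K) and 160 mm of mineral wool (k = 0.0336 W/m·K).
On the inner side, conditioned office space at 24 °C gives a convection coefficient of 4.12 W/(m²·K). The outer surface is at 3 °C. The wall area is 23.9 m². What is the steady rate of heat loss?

Q ≈ 100 W

Treating each layer as a thermal resistance in series:
R_inner film = 1/(h_i·A) = 1/(4.12×23.9) = 0.01016 K/W
R_cast iron = L/(kA) = 0.0036/(51×23.9) = 2.953×10^-6 K/W
R_mineral wool = L/(kA) = 0.16/(0.0336×23.9) = 0.1992 K/W
R_total = 0.2094 K/W
Q = ΔT / R_total = 21 / 0.2094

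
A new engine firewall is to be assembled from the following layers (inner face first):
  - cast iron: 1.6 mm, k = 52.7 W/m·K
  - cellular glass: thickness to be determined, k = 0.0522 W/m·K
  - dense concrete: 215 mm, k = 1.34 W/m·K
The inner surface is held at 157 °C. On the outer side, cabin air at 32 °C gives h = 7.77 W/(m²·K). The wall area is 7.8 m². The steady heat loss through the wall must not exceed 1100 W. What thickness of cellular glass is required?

L ≈ 31.2 mm

Using the resistance-network approach (series):
R_cast iron = L/(kA) = 0.0016/(52.7×7.8) = 3.892×10^-6 K/W
R_dense concrete = L/(kA) = 0.215/(1.34×7.8) = 0.02057 K/W
R_outer film = 1/(h_o·A) = 1/(7.77×7.8) = 0.0165 K/W
Sum of the known resistances R_other = 0.03707 K/W
Required total resistance R_tot = ΔT/Q_allow = 125/1100 = 0.1136 K/W
R_cellular glass = R_tot − R_other = 0.07656 K/W
L = R·k·A = 0.07656×0.0522×7.8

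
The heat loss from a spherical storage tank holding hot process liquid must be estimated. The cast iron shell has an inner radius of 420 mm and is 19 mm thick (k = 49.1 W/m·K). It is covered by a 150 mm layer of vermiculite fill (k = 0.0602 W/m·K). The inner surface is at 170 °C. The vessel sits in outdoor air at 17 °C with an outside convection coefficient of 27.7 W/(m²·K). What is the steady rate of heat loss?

Radial (spherical) resistances in series:
R_cast iron shell = (1/0.42 − 1/0.439)/(4π×49.1) = 1.67×10^-4 K/W
R_vermiculite fill = (1/0.439 − 1/0.589)/(4π×0.0602) = 0.7668 K/W
R_outer film = 1/(h·4πr_o²) = 1/(27.7×4π×0.589²) = 0.008281 K/W
R_total = 0.7753 K/W
Q = ΔT/R_total = 153/0.7753

Q ≈ 197 W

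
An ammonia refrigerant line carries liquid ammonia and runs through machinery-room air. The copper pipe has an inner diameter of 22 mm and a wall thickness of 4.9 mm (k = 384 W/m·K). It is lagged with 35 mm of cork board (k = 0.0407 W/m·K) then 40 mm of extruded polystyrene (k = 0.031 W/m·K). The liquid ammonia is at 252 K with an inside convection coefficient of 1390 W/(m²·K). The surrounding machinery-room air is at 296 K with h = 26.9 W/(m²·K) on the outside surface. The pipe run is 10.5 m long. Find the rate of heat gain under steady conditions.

Q ≈ 60.8 W

Per-layer cylindrical resistances, series-summed:
R_inner film = 1/(h_i·2πr₁L) = 1/(1390×2π×0.011×10.5) = 9.913×10^-4 K/W
R_copper pipe wall = ln(15.9/11)/(2π×384×10.5) = 1.454×10^-5 K/W
R_cork board = ln(50.9/15.9)/(2π×0.0407×10.5) = 0.4333 K/W
R_extruded polystyrene = ln(90.9/50.9)/(2π×0.031×10.5) = 0.2835 K/W
R_outer film = 1/(h_o·2πr_oL) = 1/(26.9×2π×0.0909×10.5) = 0.006199 K/W
R_total = 0.7241 K/W
Q = ΔT/R_total = 44/0.7241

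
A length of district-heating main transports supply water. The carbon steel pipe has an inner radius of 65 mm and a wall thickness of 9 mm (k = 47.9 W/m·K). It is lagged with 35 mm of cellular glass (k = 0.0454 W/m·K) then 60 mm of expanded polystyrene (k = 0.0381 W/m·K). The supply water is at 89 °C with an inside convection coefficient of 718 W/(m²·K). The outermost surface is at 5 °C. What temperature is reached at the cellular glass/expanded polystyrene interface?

T ≈ 53.2 °C

Radial resistances (cylindrical: R_cond = ln(r_o/r_i)/(2πkL), R_conv = 1/(h·2πrL)):
R_inner film = 1/(h_i·2πr₁L) = 1/(718×2π×0.065×1) = 0.00341 K/W
R_carbon steel pipe wall = ln(74/65)/(2π×47.9×1) = 4.309×10^-4 K/W
R_cellular glass = ln(109/74)/(2π×0.0454×1) = 1.358 K/W
R_expanded polystyrene = ln(169/109)/(2π×0.0381×1) = 1.832 K/W
R_total = 3.193 K/W
Q = ΔT/R_total = 84/3.193
Q = 26.3 W/m
T_interface = T_inner − Q·ΣR(inner→interface) = 89 − 26.3×1.362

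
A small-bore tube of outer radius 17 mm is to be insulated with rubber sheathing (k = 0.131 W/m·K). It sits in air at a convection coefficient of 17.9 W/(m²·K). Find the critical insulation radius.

For a cylinder r_cr = k/h = 0.131/17.9
r_cr = 7.32 mm; since the bare radius (17 mm) is above r_cr, any added insulation will reduce heat loss.

r_cr ≈ 7.32 mm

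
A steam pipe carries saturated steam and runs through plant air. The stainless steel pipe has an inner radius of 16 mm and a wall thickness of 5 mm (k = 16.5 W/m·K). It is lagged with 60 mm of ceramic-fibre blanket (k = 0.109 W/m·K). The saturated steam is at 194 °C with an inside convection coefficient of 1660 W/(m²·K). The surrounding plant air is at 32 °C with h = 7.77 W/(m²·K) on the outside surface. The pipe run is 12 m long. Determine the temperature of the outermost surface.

T ≈ 50.3 °C

For a radial system each layer contributes R = ln(r_out/r_in)/(2πkL); films add R = 1/(hA).
R_inner film = 1/(h_i·2πr₁L) = 1/(1660×2π×0.016×12) = 4.994×10^-4 K/W
R_stainless steel pipe wall = ln(21/16)/(2π×16.5×12) = 2.186×10^-4 K/W
R_ceramic-fibre blanket = ln(81/21)/(2π×0.109×12) = 0.1643 K/W
R_outer film = 1/(h_o·2πr_oL) = 1/(7.77×2π×0.081×12) = 0.02107 K/W
R_total = 0.186 K/W
Q = ΔT/R_total = 162/0.186
Q = 871 W
T_interface = T_inner − Q·ΣR(inner→interface) = 194 − 871×0.165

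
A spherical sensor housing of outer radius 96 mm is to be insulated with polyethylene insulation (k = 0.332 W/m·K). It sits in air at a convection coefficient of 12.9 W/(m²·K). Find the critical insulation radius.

For a sphere r_cr = 2k/h = 2×0.332/12.9
r_cr = 51.5 mm; since the bare radius (96 mm) is above r_cr, any added insulation will reduce heat loss.

r_cr ≈ 51.5 mm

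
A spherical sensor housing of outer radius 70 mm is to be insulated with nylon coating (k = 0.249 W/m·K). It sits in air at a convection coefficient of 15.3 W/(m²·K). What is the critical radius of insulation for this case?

r_cr ≈ 32.5 mm

For a sphere r_cr = 2k/h = 2×0.249/15.3
r_cr = 32.5 mm; since the bare radius (70 mm) is above r_cr, any added insulation will reduce heat loss.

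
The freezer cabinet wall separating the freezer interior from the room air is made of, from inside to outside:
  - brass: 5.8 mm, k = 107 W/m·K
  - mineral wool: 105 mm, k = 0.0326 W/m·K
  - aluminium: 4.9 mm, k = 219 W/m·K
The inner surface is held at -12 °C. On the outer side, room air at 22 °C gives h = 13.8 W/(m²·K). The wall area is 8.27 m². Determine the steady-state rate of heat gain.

Q ≈ 85.4 W

Model the wall as resistances in series:
R_brass = L/(kA) = 0.0058/(107×8.27) = 6.554×10^-6 K/W
R_mineral wool = L/(kA) = 0.105/(0.0326×8.27) = 0.3895 K/W
R_aluminium = L/(kA) = 0.0049/(219×8.27) = 2.705×10^-6 K/W
R_outer film = 1/(h_o·A) = 1/(13.8×8.27) = 0.008762 K/W
R_total = 0.3982 K/W
Q = ΔT / R_total = 34 / 0.3982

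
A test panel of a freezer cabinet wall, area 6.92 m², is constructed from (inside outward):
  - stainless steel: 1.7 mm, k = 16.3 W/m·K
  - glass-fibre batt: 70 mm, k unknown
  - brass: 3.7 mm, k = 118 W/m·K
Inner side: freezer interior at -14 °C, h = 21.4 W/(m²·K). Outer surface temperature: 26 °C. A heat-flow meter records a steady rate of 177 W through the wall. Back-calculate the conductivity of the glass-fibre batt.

Series thermal resistances:
R_inner film = 1/(h_i·A) = 1/(21.4×6.92) = 0.006753 K/W
R_stainless steel = L/(kA) = 0.0017/(16.3×6.92) = 1.507×10^-5 K/W
R_brass = L/(kA) = 0.0037/(118×6.92) = 4.531×10^-6 K/W
Sum of known resistances R_other = 0.006772 K/W
Total R = ΔT/Q = 40/177 = 0.226 K/W
R_glass-fibre batt = R_total − R_other = 0.2192 K/W
k = L/(R·A) = 0.07/(0.2192×6.92)

k ≈ 0.0461 W/(m·K)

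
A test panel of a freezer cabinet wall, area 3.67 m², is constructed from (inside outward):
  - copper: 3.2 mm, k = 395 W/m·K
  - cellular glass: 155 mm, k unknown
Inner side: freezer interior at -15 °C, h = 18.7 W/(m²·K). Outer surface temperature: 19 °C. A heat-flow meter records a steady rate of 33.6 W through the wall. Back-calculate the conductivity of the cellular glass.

k ≈ 0.0423 W/(m·K)

Treating each layer as a thermal resistance in series:
R_inner film = 1/(h_i·A) = 1/(18.7×3.67) = 0.01457 K/W
R_copper = L/(kA) = 0.0032/(395×3.67) = 2.207×10^-6 K/W
Sum of known resistances R_other = 0.01457 K/W
Total R = ΔT/Q = 34/33.6 = 1.012 K/W
R_cellular glass = R_total − R_other = 0.9973 K/W
k = L/(R·A) = 0.155/(0.9973×3.67)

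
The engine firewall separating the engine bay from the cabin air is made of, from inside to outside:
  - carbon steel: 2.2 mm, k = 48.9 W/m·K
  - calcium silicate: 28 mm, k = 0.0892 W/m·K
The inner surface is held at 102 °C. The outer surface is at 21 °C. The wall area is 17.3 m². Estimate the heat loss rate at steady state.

Q ≈ 4460 W

Series thermal resistances:
R_carbon steel = L/(kA) = 0.0022/(48.9×17.3) = 2.601×10^-6 K/W
R_calcium silicate = L/(kA) = 0.028/(0.0892×17.3) = 0.01814 K/W
R_total = 0.01815 K/W
Q = ΔT / R_total = 81 / 0.01815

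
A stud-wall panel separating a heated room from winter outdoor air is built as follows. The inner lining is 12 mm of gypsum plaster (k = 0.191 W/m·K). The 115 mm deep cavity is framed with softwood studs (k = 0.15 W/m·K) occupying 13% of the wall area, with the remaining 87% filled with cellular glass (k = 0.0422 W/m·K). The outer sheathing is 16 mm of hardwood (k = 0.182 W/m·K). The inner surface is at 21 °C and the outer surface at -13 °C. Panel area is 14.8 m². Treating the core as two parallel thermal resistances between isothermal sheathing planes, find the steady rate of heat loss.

Sheathing layers in series; stud and cavity paths in parallel between them.
R_inner = 0.012/(0.191×14.8) = 0.004245 K/W
R_stud  = 0.115/(0.15×0.13×14.8) = 0.3985 K/W
R_cav   = 0.115/(0.0422×0.87×14.8) = 0.2116 K/W
1/R_core = 1/R_stud + 1/R_cav → R_core = 0.1382 K/W
R_outer = 0.016/(0.182×14.8) = 0.00594 K/W
R_total = 0.1484 K/W
Q = ΔT/R_total = 34/0.1484

Q ≈ 229 W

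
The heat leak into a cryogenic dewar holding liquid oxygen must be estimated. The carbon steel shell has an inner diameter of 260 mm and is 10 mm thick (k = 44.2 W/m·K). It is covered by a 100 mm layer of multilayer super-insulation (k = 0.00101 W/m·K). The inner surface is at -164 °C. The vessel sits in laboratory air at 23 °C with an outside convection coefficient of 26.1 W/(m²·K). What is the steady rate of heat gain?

Each spherical layer contributes R = (1/r_i − 1/r_o)/(4πk):
R_carbon steel shell = (1/0.13 − 1/0.14)/(4π×44.2) = 9.892×10^-4 K/W
R_multilayer super-insulation = (1/0.14 − 1/0.24)/(4π×0.00101) = 234.5 K/W
R_outer film = 1/(h·4πr_o²) = 1/(26.1×4π×0.24²) = 0.05293 K/W
R_total = 234.5 K/W
Q = ΔT/R_total = 187/234.5

Q ≈ 0.797 W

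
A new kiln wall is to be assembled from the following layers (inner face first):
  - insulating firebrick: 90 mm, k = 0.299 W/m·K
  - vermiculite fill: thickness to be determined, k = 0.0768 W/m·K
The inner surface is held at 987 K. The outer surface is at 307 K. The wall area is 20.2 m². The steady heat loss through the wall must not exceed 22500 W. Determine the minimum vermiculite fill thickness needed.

L ≈ 23.8 mm

Model the wall as resistances in series:
R_insulating firebrick = L/(kA) = 0.09/(0.299×20.2) = 0.0149 K/W
Sum of the known resistances R_other = 0.0149 K/W
Required total resistance R_tot = ΔT/Q_allow = 680/22500 = 0.03022 K/W
R_vermiculite fill = R_tot − R_other = 0.01532 K/W
L = R·k·A = 0.01532×0.0768×20.2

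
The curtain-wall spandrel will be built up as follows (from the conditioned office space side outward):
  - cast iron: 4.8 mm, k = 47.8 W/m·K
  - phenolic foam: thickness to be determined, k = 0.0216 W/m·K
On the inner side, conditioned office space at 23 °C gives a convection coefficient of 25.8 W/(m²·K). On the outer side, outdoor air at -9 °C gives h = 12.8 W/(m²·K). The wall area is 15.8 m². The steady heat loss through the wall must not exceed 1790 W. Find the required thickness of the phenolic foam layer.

L ≈ 3.57 mm

Treating each layer as a thermal resistance in series:
R_inner film = 1/(h_i·A) = 1/(25.8×15.8) = 0.002453 K/W
R_cast iron = L/(kA) = 0.0048/(47.8×15.8) = 6.356×10^-6 K/W
R_outer film = 1/(h_o·A) = 1/(12.8×15.8) = 0.004945 K/W
Sum of the known resistances R_other = 0.007404 K/W
Required total resistance R_tot = ΔT/Q_allow = 32/1790 = 0.01788 K/W
R_phenolic foam = R_tot − R_other = 0.01047 K/W
L = R·k·A = 0.01047×0.0216×15.8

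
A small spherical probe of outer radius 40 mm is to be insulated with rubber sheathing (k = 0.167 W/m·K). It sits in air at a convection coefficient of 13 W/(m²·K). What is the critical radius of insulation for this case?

r_cr ≈ 25.7 mm

For a sphere r_cr = 2k/h = 2×0.167/13
r_cr = 25.7 mm; since the bare radius (40 mm) is above r_cr, any added insulation will reduce heat loss.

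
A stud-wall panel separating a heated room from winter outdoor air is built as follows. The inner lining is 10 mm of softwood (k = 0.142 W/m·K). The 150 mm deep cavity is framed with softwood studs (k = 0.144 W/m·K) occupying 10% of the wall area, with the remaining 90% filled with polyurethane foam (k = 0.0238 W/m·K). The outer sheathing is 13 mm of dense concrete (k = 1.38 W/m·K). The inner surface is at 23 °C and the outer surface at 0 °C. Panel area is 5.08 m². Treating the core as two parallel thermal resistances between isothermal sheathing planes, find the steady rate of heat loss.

Sheathing layers in series; stud and cavity paths in parallel between them.
R_inner = 0.01/(0.142×5.08) = 0.01386 K/W
R_stud  = 0.15/(0.144×0.1×5.08) = 2.051 K/W
R_cav   = 0.15/(0.0238×0.9×5.08) = 1.379 K/W
1/R_core = 1/R_stud + 1/R_cav → R_core = 0.8243 K/W
R_outer = 0.013/(1.38×5.08) = 0.001854 K/W
R_total = 0.84 K/W
Q = ΔT/R_total = 23/0.84

Q ≈ 27.4 W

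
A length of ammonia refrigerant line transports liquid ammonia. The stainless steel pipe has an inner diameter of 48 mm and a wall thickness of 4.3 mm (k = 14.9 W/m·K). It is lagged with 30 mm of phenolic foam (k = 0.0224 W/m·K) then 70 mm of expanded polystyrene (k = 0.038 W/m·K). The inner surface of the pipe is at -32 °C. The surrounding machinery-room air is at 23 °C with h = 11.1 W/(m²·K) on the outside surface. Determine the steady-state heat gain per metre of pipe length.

q′ ≈ 6.43 W/m

Treating each annulus and film as a series resistance:
R_stainless steel pipe wall = ln(28.3/24)/(2π×14.9×1) = 0.00176 K/W
R_phenolic foam = ln(58.3/28.3)/(2π×0.0224×1) = 5.135 K/W
R_expanded polystyrene = ln(128.3/58.3)/(2π×0.038×1) = 3.304 K/W
R_outer film = 1/(h_o·2πr_oL) = 1/(11.1×2π×0.1283×1) = 0.1118 K/W
R_total = 8.552 K/W
Q = ΔT/R_total = 55/8.552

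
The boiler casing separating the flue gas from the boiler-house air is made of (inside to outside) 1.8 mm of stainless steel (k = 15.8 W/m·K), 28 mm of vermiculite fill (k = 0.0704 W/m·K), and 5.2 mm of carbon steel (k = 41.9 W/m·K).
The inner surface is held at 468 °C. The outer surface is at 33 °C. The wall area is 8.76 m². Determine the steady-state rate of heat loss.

Q ≈ 9580 W

Treating each layer as a thermal resistance in series:
R_stainless steel = L/(kA) = 0.0018/(15.8×8.76) = 1.301×10^-5 K/W
R_vermiculite fill = L/(kA) = 0.028/(0.0704×8.76) = 0.0454 K/W
R_carbon steel = L/(kA) = 0.0052/(41.9×8.76) = 1.417×10^-5 K/W
R_total = 0.04543 K/W
Q = ΔT / R_total = 435 / 0.04543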